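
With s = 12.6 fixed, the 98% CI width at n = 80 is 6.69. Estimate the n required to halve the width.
n ≈ 320

CI width ∝ 1/√n
To reduce width by factor 2, need √n to grow by 2 → need 2² = 4 times as many samples.

Current: n = 80, width = 6.69
New: n = 320, width ≈ 3.29

Width reduced by factor of 6.69/3.29 = 2.03.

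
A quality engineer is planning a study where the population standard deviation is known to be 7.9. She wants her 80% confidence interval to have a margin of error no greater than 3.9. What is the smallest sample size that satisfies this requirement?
n ≥ 7

For margin E ≤ 3.9:
n ≥ (z* · σ / E)²
n ≥ (1.282 · 7.9 / 3.9)²
n ≥ 6.74

Minimum n = 7 (rounding up)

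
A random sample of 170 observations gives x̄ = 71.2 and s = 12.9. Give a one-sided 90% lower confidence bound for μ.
μ ≥ 69.93

Lower bound (one-sided):
t* = 1.287 (one-sided for 90%)
Lower bound = x̄ - t* · s/√n = 71.2 - 1.287 · 12.9/√170 = 69.93

We are 90% confident that μ ≥ 69.93.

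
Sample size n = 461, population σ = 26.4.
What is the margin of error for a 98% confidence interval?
Margin of error = 2.86

Margin of error = z* · σ/√n
= 2.326 · 26.4/√461
= 2.326 · 26.4/21.4709
= 2.86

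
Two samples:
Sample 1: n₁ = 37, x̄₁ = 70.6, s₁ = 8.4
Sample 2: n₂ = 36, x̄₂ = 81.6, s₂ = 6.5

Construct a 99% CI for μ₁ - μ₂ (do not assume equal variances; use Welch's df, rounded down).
(-15.65, -6.35)

Difference: x̄₁ - x̄₂ = -11.00
SE = √(s₁²/n₁ + s₂²/n₂) = √(8.4²/37 + 6.5²/36) = 1.7552
df = 67.61 → 67 (Welch–Satterthwaite, rounded down)
t* = 2.651

CI: -11.00 ± 2.651 · 1.7552 = -11.00 ± 4.65 = (-15.65, -6.35)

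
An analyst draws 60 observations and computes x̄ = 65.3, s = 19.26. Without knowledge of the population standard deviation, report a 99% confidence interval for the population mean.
(58.68, 71.92)

t-interval (σ unknown):
df = n - 1 = 59
t* = 2.662 for 99% confidence

Margin of error = t* · s/√n = 2.662 · 19.26/√60 = 6.62

CI: (58.68, 71.92)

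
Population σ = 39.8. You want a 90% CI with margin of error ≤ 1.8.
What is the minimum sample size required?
n ≥ 1323

For margin E ≤ 1.8:
n ≥ (z* · σ / E)²
n ≥ (1.645 · 39.8 / 1.8)²
n ≥ 1322.98

Minimum n = 1323 (rounding up)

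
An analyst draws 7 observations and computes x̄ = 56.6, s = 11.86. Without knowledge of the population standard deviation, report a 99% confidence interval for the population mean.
(39.98, 73.22)

t-interval (σ unknown):
df = n - 1 = 6
t* = 3.707 for 99% confidence

Margin of error = t* · s/√n = 3.707 · 11.86/√7 = 16.62

CI: (39.98, 73.22)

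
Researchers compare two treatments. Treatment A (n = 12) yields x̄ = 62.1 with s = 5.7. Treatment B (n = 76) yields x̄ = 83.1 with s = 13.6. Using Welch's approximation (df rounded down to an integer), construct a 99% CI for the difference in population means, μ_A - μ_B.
(-27.18, -14.82)

Difference: x̄₁ - x̄₂ = -21.00
SE = √(s₁²/n₁ + s₂²/n₂) = √(5.7²/12 + 13.6²/76) = 2.2674
df = 35.46 → 35 (Welch–Satterthwaite, rounded down)
t* = 2.724

CI: -21.00 ± 2.724 · 2.2674 = -21.00 ± 6.18 = (-27.18, -14.82)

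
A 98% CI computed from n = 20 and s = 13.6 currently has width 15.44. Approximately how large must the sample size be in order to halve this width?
n ≈ 80

CI width ∝ 1/√n
To reduce width by factor 2, need √n to grow by 2 → need 2² = 4 times as many samples.

Current: n = 20, width = 15.44
New: n = 80, width ≈ 7.22

Width reduced by factor of 15.44/7.22 = 2.14.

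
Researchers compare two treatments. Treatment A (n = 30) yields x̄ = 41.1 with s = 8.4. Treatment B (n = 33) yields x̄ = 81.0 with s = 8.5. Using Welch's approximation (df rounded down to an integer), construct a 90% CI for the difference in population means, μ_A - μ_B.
(-43.46, -36.34)

Difference: x̄₁ - x̄₂ = -39.90
SE = √(s₁²/n₁ + s₂²/n₂) = √(8.4²/30 + 8.5²/33) = 2.1311
df = 60.56 → 60 (Welch–Satterthwaite, rounded down)
t* = 1.671

CI: -39.90 ± 1.671 · 2.1311 = -39.90 ± 3.56 = (-43.46, -36.34)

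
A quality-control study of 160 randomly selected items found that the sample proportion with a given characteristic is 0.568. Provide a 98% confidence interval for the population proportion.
(0.477, 0.659)

Proportion CI:
SE = √(p̂(1-p̂)/n) = √(0.568 · 0.432 / 160) = 0.03916

z* = 2.326
Margin = z* · SE = 2.326 · 0.03916 = 0.0911

CI: 0.568 ± 0.0911 = (0.477, 0.659)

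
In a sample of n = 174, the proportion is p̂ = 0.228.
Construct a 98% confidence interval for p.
(0.154, 0.302)

Proportion CI:
SE = √(p̂(1-p̂)/n) = √(0.228 · 0.772 / 174) = 0.03181

z* = 2.326
Margin = z* · SE = 2.326 · 0.03181 = 0.0740

CI: 0.228 ± 0.0740 = (0.154, 0.302)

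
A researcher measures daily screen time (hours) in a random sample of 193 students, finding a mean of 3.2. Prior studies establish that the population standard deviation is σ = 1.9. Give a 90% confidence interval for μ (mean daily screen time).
(2.98, 3.42)

z-interval (σ known):
z* = 1.645 for 90% confidence

Margin of error = z* · σ/√n = 1.645 · 1.9/√193 = 0.22

CI: (3.2 - 0.22, 3.2 + 0.22) = (2.98, 3.42)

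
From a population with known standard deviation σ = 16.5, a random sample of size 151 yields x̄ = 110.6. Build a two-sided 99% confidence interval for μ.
(107.14, 114.06)

z-interval (σ known):
z* = 2.576 for 99% confidence

Margin of error = z* · σ/√n = 2.576 · 16.5/√151 = 3.46

CI: (110.6 - 3.46, 110.6 + 3.46) = (107.14, 114.06)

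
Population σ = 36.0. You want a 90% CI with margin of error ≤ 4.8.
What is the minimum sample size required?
n ≥ 153

For margin E ≤ 4.8:
n ≥ (z* · σ / E)²
n ≥ (1.645 · 36.0 / 4.8)²
n ≥ 152.21

Minimum n = 153 (rounding up)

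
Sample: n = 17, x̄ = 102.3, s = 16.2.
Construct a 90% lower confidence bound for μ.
μ ≥ 97.05

Lower bound (one-sided):
t* = 1.337 (one-sided for 90%)
Lower bound = x̄ - t* · s/√n = 102.3 - 1.337 · 16.2/√17 = 97.05

We are 90% confident that μ ≥ 97.05.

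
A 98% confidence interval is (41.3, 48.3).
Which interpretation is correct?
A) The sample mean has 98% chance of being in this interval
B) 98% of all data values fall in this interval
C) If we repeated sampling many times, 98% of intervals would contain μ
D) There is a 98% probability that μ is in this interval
C

A) Wrong — x̄ is observed and sits in the interval by construction.
B) Wrong — a CI is about the parameter μ, not individual data values.
C) Correct — this is the frequentist long-run coverage interpretation.
D) Wrong — μ is fixed; the randomness lives in the interval, not in μ.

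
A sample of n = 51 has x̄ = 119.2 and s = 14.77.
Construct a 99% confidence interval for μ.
(113.66, 124.74)

t-interval (σ unknown):
df = n - 1 = 50
t* = 2.678 for 99% confidence

Margin of error = t* · s/√n = 2.678 · 14.77/√51 = 5.54

CI: (113.66, 124.74)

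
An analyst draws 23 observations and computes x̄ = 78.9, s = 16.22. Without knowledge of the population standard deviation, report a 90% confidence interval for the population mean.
(73.09, 84.71)

t-interval (σ unknown):
df = n - 1 = 22
t* = 1.717 for 90% confidence

Margin of error = t* · s/√n = 1.717 · 16.22/√23 = 5.81

CI: (73.09, 84.71)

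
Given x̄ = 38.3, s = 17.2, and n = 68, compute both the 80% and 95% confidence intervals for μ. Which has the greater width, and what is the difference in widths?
95% CI is wider by 2.93

df = 67
80% CI: t* = 1.294, (35.60, 41.00), width = 2 · t* · s/√n = 5.40
95% CI: t* = 1.996, (34.14, 42.46), width = 2 · t* · s/√n = 8.33

The 95% CI is wider by 8.33 - 5.40 = 2.93.
Higher confidence requires a wider interval.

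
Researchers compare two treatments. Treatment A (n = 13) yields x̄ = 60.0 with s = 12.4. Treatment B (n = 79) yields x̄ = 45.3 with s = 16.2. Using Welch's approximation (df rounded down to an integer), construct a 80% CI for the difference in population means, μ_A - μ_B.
(9.53, 19.87)

Difference: x̄₁ - x̄₂ = 14.70
SE = √(s₁²/n₁ + s₂²/n₂) = √(12.4²/13 + 16.2²/79) = 3.8923
df = 19.45 → 19 (Welch–Satterthwaite, rounded down)
t* = 1.328

CI: 14.70 ± 1.328 · 3.8923 = 14.70 ± 5.17 = (9.53, 19.87)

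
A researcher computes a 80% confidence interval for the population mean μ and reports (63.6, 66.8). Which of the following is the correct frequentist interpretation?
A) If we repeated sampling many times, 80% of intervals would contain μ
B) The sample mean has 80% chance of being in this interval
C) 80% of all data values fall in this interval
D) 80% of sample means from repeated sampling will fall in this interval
A

A) Correct — this is the frequentist long-run coverage interpretation.
B) Wrong — x̄ is observed and sits in the interval by construction.
C) Wrong — a CI is about the parameter μ, not individual data values.
D) Wrong — coverage applies to intervals containing μ, not to future x̄ values.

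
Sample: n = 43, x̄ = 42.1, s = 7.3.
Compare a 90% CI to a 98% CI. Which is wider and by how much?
98% CI is wider by 1.64

df = 42
90% CI: t* = 1.682, (40.23, 43.97), width = 2 · t* · s/√n = 3.74
98% CI: t* = 2.418, (39.41, 44.79), width = 2 · t* · s/√n = 5.38

The 98% CI is wider by 5.38 - 3.74 = 1.64.
Higher confidence requires a wider interval.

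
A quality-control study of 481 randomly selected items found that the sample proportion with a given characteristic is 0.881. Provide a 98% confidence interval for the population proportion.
(0.847, 0.915)

Proportion CI:
SE = √(p̂(1-p̂)/n) = √(0.881 · 0.119 / 481) = 0.01476

z* = 2.326
Margin = z* · SE = 2.326 · 0.01476 = 0.0343

CI: 0.881 ± 0.0343 = (0.847, 0.915)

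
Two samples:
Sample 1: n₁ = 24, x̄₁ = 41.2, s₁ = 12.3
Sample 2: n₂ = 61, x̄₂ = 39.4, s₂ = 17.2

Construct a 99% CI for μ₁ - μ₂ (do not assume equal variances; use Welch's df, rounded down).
(-7.09, 10.69)

Difference: x̄₁ - x̄₂ = 1.80
SE = √(s₁²/n₁ + s₂²/n₂) = √(12.3²/24 + 17.2²/61) = 3.3397
df = 58.69 → 58 (Welch–Satterthwaite, rounded down)
t* = 2.663

CI: 1.80 ± 2.663 · 3.3397 = 1.80 ± 8.89 = (-7.09, 10.69)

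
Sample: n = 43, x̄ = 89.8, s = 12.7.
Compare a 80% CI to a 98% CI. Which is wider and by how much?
98% CI is wider by 4.33

df = 42
80% CI: t* = 1.302, (87.28, 92.32), width = 2 · t* · s/√n = 5.04
98% CI: t* = 2.418, (85.12, 94.48), width = 2 · t* · s/√n = 9.37

The 98% CI is wider by 9.37 - 5.04 = 4.33.
Higher confidence requires a wider interval.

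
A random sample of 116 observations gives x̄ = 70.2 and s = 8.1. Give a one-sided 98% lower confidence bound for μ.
μ ≥ 68.64

Lower bound (one-sided):
t* = 2.077 (one-sided for 98%)
Lower bound = x̄ - t* · s/√n = 70.2 - 2.077 · 8.1/√116 = 68.64

We are 98% confident that μ ≥ 68.64.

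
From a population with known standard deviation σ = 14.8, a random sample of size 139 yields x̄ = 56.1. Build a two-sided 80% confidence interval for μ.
(54.49, 57.71)

z-interval (σ known):
z* = 1.282 for 80% confidence

Margin of error = z* · σ/√n = 1.282 · 14.8/√139 = 1.61

CI: (56.1 - 1.61, 56.1 + 1.61) = (54.49, 57.71)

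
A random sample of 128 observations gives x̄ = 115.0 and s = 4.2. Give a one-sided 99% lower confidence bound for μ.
μ ≥ 114.13

Lower bound (one-sided):
t* = 2.356 (one-sided for 99%)
Lower bound = x̄ - t* · s/√n = 115.0 - 2.356 · 4.2/√128 = 114.13

We are 99% confident that μ ≥ 114.13.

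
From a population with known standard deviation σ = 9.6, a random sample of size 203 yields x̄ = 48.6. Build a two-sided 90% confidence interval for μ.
(47.49, 49.71)

z-interval (σ known):
z* = 1.645 for 90% confidence

Margin of error = z* · σ/√n = 1.645 · 9.6/√203 = 1.11

CI: (48.6 - 1.11, 48.6 + 1.11) = (47.49, 49.71)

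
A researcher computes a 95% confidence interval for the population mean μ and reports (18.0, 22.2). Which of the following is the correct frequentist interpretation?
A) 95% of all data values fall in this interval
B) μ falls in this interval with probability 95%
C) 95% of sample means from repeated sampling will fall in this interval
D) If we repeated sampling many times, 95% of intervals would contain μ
D

A) Wrong — a CI is about the parameter μ, not individual data values.
B) Wrong — μ is fixed; the randomness lives in the interval, not in μ.
C) Wrong — coverage applies to intervals containing μ, not to future x̄ values.
D) Correct — this is the frequentist long-run coverage interpretation.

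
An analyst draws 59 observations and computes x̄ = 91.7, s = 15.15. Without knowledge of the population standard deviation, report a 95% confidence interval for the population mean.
(87.75, 95.65)

t-interval (σ unknown):
df = n - 1 = 58
t* = 2.002 for 95% confidence

Margin of error = t* · s/√n = 2.002 · 15.15/√59 = 3.95

CI: (87.75, 95.65)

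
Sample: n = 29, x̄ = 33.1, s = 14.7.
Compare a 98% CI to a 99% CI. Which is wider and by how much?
99% CI is wider by 1.61

df = 28
98% CI: t* = 2.467, (26.37, 39.83), width = 2 · t* · s/√n = 13.47
99% CI: t* = 2.763, (25.56, 40.64), width = 2 · t* · s/√n = 15.08

The 99% CI is wider by 15.08 - 13.47 = 1.61.
Higher confidence requires a wider interval.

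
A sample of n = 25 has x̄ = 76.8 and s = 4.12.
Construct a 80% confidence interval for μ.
(75.71, 77.89)

t-interval (σ unknown):
df = n - 1 = 24
t* = 1.318 for 80% confidence

Margin of error = t* · s/√n = 1.318 · 4.12/√25 = 1.09

CI: (75.71, 77.89)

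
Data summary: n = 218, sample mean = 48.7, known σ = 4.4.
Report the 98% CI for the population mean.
(48.01, 49.39)

z-interval (σ known):
z* = 2.326 for 98% confidence

Margin of error = z* · σ/√n = 2.326 · 4.4/√218 = 0.69

CI: (48.7 - 0.69, 48.7 + 0.69) = (48.01, 49.39)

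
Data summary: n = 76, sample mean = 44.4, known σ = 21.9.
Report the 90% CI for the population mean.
(40.27, 48.53)

z-interval (σ known):
z* = 1.645 for 90% confidence

Margin of error = z* · σ/√n = 1.645 · 21.9/√76 = 4.13

CI: (44.4 - 4.13, 44.4 + 4.13) = (40.27, 48.53)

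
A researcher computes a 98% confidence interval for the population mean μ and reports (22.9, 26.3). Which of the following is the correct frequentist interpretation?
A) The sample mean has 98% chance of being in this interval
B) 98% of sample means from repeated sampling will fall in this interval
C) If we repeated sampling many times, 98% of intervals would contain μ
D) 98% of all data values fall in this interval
C

A) Wrong — x̄ is observed and sits in the interval by construction.
B) Wrong — coverage applies to intervals containing μ, not to future x̄ values.
C) Correct — this is the frequentist long-run coverage interpretation.
D) Wrong — a CI is about the parameter μ, not individual data values.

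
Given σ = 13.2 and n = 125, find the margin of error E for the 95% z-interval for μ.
Margin of error = 2.31

Margin of error = z* · σ/√n
= 1.960 · 13.2/√125
= 1.960 · 13.2/11.1803
= 2.31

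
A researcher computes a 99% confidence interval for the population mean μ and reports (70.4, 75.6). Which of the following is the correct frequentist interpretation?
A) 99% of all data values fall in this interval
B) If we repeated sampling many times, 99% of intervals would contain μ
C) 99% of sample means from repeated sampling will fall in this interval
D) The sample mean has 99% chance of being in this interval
B

A) Wrong — a CI is about the parameter μ, not individual data values.
B) Correct — this is the frequentist long-run coverage interpretation.
C) Wrong — coverage applies to intervals containing μ, not to future x̄ values.
D) Wrong — x̄ is observed and sits in the interval by construction.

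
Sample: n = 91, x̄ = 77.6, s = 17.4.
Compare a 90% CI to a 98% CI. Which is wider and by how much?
98% CI is wider by 2.58

df = 90
90% CI: t* = 1.662, (74.57, 80.63), width = 2 · t* · s/√n = 6.06
98% CI: t* = 2.368, (73.28, 81.92), width = 2 · t* · s/√n = 8.64

The 98% CI is wider by 8.64 - 6.06 = 2.58.
Higher confidence requires a wider interval.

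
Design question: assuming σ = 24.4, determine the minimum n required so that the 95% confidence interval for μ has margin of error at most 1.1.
n ≥ 1891

For margin E ≤ 1.1:
n ≥ (z* · σ / E)²
n ≥ (1.960 · 24.4 / 1.1)²
n ≥ 1890.19

Minimum n = 1891 (rounding up)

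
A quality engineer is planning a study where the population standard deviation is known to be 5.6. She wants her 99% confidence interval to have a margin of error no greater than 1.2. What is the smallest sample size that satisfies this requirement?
n ≥ 145

For margin E ≤ 1.2:
n ≥ (z* · σ / E)²
n ≥ (2.576 · 5.6 / 1.2)²
n ≥ 144.51

Minimum n = 145 (rounding up)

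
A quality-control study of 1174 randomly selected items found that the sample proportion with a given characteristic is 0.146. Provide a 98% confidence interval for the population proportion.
(0.122, 0.170)

Proportion CI:
SE = √(p̂(1-p̂)/n) = √(0.146 · 0.854 / 1174) = 0.01031

z* = 2.326
Margin = z* · SE = 2.326 · 0.01031 = 0.0240

CI: 0.146 ± 0.0240 = (0.122, 0.170)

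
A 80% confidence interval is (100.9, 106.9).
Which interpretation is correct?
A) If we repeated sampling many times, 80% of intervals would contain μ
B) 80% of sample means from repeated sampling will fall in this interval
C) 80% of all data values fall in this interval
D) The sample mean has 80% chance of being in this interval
A

A) Correct — this is the frequentist long-run coverage interpretation.
B) Wrong — coverage applies to intervals containing μ, not to future x̄ values.
C) Wrong — a CI is about the parameter μ, not individual data values.
D) Wrong — x̄ is observed and sits in the interval by construction.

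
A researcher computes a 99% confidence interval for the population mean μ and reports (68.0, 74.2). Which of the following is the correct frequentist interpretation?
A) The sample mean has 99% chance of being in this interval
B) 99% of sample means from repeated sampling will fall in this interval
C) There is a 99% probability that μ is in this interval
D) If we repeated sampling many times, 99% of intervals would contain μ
D

A) Wrong — x̄ is observed and sits in the interval by construction.
B) Wrong — coverage applies to intervals containing μ, not to future x̄ values.
C) Wrong — μ is fixed; the randomness lives in the interval, not in μ.
D) Correct — this is the frequentist long-run coverage interpretation.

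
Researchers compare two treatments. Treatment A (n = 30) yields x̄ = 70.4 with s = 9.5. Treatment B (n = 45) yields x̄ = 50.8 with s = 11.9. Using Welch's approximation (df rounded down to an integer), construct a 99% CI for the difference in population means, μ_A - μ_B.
(13.03, 26.17)

Difference: x̄₁ - x̄₂ = 19.60
SE = √(s₁²/n₁ + s₂²/n₂) = √(9.5²/30 + 11.9²/45) = 2.4810
df = 70.53 → 70 (Welch–Satterthwaite, rounded down)
t* = 2.648

CI: 19.60 ± 2.648 · 2.4810 = 19.60 ± 6.57 = (13.03, 26.17)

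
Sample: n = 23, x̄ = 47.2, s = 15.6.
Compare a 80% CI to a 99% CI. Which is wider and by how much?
99% CI is wider by 9.75

df = 22
80% CI: t* = 1.321, (42.90, 51.50), width = 2 · t* · s/√n = 8.59
99% CI: t* = 2.819, (38.03, 56.37), width = 2 · t* · s/√n = 18.34

The 99% CI is wider by 18.34 - 8.59 = 9.75.
Higher confidence requires a wider interval.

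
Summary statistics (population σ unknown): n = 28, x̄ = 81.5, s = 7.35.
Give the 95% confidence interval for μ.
(78.65, 84.35)

t-interval (σ unknown):
df = n - 1 = 27
t* = 2.052 for 95% confidence

Margin of error = t* · s/√n = 2.052 · 7.35/√28 = 2.85

CI: (78.65, 84.35)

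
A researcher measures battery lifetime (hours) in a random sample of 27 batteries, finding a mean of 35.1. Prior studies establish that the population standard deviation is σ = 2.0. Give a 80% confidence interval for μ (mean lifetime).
(34.61, 35.59)

z-interval (σ known):
z* = 1.282 for 80% confidence

Margin of error = z* · σ/√n = 1.282 · 2.0/√27 = 0.49

CI: (35.1 - 0.49, 35.1 + 0.49) = (34.61, 35.59)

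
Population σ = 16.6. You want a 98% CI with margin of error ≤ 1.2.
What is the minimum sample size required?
n ≥ 1036

For margin E ≤ 1.2:
n ≥ (z* · σ / E)²
n ≥ (2.326 · 16.6 / 1.2)²
n ≥ 1035.32

Minimum n = 1036 (rounding up)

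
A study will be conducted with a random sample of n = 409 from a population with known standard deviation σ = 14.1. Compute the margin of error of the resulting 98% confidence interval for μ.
Margin of error = 1.62

Margin of error = z* · σ/√n
= 2.326 · 14.1/√409
= 2.326 · 14.1/20.2237
= 1.62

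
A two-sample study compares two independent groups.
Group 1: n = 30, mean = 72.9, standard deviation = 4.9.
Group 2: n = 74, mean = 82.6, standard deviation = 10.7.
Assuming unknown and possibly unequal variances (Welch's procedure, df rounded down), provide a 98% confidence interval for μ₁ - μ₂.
(-13.32, -6.08)

Difference: x̄₁ - x̄₂ = -9.70
SE = √(s₁²/n₁ + s₂²/n₂) = √(4.9²/30 + 10.7²/74) = 1.5322
df = 100.42 → 100 (Welch–Satterthwaite, rounded down)
t* = 2.364

CI: -9.70 ± 2.364 · 1.5322 = -9.70 ± 3.62 = (-13.32, -6.08)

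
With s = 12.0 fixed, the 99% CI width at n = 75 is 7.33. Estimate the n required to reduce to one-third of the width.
n ≈ 675

CI width ∝ 1/√n
To reduce width by factor 3, need √n to grow by 3 → need 3² = 9 times as many samples.

Current: n = 75, width = 7.33
New: n = 675, width ≈ 2.39

Width reduced by factor of 7.33/2.39 = 3.07.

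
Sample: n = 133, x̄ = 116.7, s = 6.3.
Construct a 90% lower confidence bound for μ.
μ ≥ 116.00

Lower bound (one-sided):
t* = 1.288 (one-sided for 90%)
Lower bound = x̄ - t* · s/√n = 116.7 - 1.288 · 6.3/√133 = 116.00

We are 90% confident that μ ≥ 116.00.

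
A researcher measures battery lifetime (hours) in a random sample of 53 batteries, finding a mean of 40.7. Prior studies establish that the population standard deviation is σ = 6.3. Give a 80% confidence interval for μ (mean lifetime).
(39.59, 41.81)

z-interval (σ known):
z* = 1.282 for 80% confidence

Margin of error = z* · σ/√n = 1.282 · 6.3/√53 = 1.11

CI: (40.7 - 1.11, 40.7 + 1.11) = (39.59, 41.81)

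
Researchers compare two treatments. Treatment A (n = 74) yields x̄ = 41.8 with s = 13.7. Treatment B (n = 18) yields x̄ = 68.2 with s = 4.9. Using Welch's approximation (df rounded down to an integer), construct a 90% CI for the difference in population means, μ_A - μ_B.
(-29.68, -23.12)

Difference: x̄₁ - x̄₂ = -26.40
SE = √(s₁²/n₁ + s₂²/n₂) = √(13.7²/74 + 4.9²/18) = 1.9673
df = 77.70 → 77 (Welch–Satterthwaite, rounded down)
t* = 1.665

CI: -26.40 ± 1.665 · 1.9673 = -26.40 ± 3.28 = (-29.68, -23.12)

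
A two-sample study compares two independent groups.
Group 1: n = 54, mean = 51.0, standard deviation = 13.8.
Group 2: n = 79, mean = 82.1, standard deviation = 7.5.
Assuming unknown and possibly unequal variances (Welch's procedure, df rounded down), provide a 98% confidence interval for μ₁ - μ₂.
(-36.00, -26.20)

Difference: x̄₁ - x̄₂ = -31.10
SE = √(s₁²/n₁ + s₂²/n₂) = √(13.8²/54 + 7.5²/79) = 2.0588
df = 74.50 → 74 (Welch–Satterthwaite, rounded down)
t* = 2.378

CI: -31.10 ± 2.378 · 2.0588 = -31.10 ± 4.90 = (-36.00, -26.20)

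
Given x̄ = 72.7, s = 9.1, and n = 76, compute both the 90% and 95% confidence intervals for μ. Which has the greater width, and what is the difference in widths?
95% CI is wider by 0.68

df = 75
90% CI: t* = 1.665, (70.96, 74.44), width = 2 · t* · s/√n = 3.48
95% CI: t* = 1.992, (70.62, 74.78), width = 2 · t* · s/√n = 4.16

The 95% CI is wider by 4.16 - 3.48 = 0.68.
Higher confidence requires a wider interval.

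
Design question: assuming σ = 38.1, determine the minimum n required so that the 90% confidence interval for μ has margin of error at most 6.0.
n ≥ 110

For margin E ≤ 6.0:
n ≥ (z* · σ / E)²
n ≥ (1.645 · 38.1 / 6.0)²
n ≥ 109.11

Minimum n = 110 (rounding up)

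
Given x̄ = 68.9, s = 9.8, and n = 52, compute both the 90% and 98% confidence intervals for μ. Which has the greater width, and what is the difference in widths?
98% CI is wider by 1.98

df = 51
90% CI: t* = 1.675, (66.62, 71.18), width = 2 · t* · s/√n = 4.55
98% CI: t* = 2.402, (65.64, 72.16), width = 2 · t* · s/√n = 6.53

The 98% CI is wider by 6.53 - 4.55 = 1.98.
Higher confidence requires a wider interval.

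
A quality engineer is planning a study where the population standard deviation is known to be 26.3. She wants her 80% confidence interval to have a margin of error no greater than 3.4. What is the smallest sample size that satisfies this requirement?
n ≥ 99

For margin E ≤ 3.4:
n ≥ (z* · σ / E)²
n ≥ (1.282 · 26.3 / 3.4)²
n ≥ 98.34

Minimum n = 99 (rounding up)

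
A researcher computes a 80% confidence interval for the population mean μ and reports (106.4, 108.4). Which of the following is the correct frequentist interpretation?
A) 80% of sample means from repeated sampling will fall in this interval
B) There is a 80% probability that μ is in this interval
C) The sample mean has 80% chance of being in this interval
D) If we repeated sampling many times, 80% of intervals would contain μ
D

A) Wrong — coverage applies to intervals containing μ, not to future x̄ values.
B) Wrong — μ is fixed; the randomness lives in the interval, not in μ.
C) Wrong — x̄ is observed and sits in the interval by construction.
D) Correct — this is the frequentist long-run coverage interpretation.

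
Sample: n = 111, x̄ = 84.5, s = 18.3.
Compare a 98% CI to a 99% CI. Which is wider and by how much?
99% CI is wider by 0.91

df = 110
98% CI: t* = 2.361, (80.40, 88.60), width = 2 · t* · s/√n = 8.20
99% CI: t* = 2.621, (79.95, 89.05), width = 2 · t* · s/√n = 9.11

The 99% CI is wider by 9.11 - 8.20 = 0.91.
Higher confidence requires a wider interval.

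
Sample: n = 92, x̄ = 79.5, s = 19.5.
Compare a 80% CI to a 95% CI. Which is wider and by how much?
95% CI is wider by 2.83

df = 91
80% CI: t* = 1.291, (76.88, 82.12), width = 2 · t* · s/√n = 5.25
95% CI: t* = 1.986, (75.46, 83.54), width = 2 · t* · s/√n = 8.08

The 95% CI is wider by 8.08 - 5.25 = 2.83.
Higher confidence requires a wider interval.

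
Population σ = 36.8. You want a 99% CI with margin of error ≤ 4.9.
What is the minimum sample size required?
n ≥ 375

For margin E ≤ 4.9:
n ≥ (z* · σ / E)²
n ≥ (2.576 · 36.8 / 4.9)²
n ≥ 374.28

Minimum n = 375 (rounding up)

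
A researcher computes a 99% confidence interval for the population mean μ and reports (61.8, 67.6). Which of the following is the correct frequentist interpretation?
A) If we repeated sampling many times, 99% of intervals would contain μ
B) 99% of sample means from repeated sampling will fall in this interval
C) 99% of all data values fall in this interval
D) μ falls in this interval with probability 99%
A

A) Correct — this is the frequentist long-run coverage interpretation.
B) Wrong — coverage applies to intervals containing μ, not to future x̄ values.
C) Wrong — a CI is about the parameter μ, not individual data values.
D) Wrong — μ is fixed; the randomness lives in the interval, not in μ.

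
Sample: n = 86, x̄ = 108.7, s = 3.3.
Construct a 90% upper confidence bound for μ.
μ ≤ 109.16

Upper bound (one-sided):
t* = 1.292 (one-sided for 90%)
Upper bound = x̄ + t* · s/√n = 108.7 + 1.292 · 3.3/√86 = 109.16

We are 90% confident that μ ≤ 109.16.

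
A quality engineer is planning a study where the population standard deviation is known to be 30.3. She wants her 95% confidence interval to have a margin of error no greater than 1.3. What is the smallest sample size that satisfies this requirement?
n ≥ 2087

For margin E ≤ 1.3:
n ≥ (z* · σ / E)²
n ≥ (1.960 · 30.3 / 1.3)²
n ≥ 2086.94

Minimum n = 2087 (rounding up)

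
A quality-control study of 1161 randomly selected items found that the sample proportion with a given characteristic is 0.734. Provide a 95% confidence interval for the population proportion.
(0.709, 0.759)

Proportion CI:
SE = √(p̂(1-p̂)/n) = √(0.734 · 0.266 / 1161) = 0.01297

z* = 1.960
Margin = z* · SE = 1.960 · 0.01297 = 0.0254

CI: 0.734 ± 0.0254 = (0.709, 0.759)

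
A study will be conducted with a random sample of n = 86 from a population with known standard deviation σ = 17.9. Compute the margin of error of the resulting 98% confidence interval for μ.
Margin of error = 4.49

Margin of error = z* · σ/√n
= 2.326 · 17.9/√86
= 2.326 · 17.9/9.2736
= 4.49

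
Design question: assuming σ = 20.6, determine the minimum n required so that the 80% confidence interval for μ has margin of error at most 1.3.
n ≥ 413

For margin E ≤ 1.3:
n ≥ (z* · σ / E)²
n ≥ (1.282 · 20.6 / 1.3)²
n ≥ 412.69

Minimum n = 413 (rounding up)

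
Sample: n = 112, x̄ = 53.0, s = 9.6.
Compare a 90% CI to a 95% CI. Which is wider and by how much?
95% CI is wider by 0.59

df = 111
90% CI: t* = 1.659, (51.50, 54.50), width = 2 · t* · s/√n = 3.01
95% CI: t* = 1.982, (51.20, 54.80), width = 2 · t* · s/√n = 3.60

The 95% CI is wider by 3.60 - 3.01 = 0.59.
Higher confidence requires a wider interval.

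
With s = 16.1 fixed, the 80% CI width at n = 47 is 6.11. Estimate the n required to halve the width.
n ≈ 188

CI width ∝ 1/√n
To reduce width by factor 2, need √n to grow by 2 → need 2² = 4 times as many samples.

Current: n = 47, width = 6.11
New: n = 188, width ≈ 3.02

Width reduced by factor of 6.11/3.02 = 2.02.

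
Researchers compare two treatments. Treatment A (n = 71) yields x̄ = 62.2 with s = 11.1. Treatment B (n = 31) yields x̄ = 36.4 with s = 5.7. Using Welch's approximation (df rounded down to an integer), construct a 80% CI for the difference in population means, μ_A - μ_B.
(23.65, 27.95)

Difference: x̄₁ - x̄₂ = 25.80
SE = √(s₁²/n₁ + s₂²/n₂) = √(11.1²/71 + 5.7²/31) = 1.6684
df = 97.29 → 97 (Welch–Satterthwaite, rounded down)
t* = 1.290

CI: 25.80 ± 1.290 · 1.6684 = 25.80 ± 2.15 = (23.65, 27.95)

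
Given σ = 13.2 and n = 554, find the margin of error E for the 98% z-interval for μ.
Margin of error = 1.30

Margin of error = z* · σ/√n
= 2.326 · 13.2/√554
= 2.326 · 13.2/23.5372
= 1.30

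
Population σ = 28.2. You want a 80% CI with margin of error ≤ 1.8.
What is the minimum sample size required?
n ≥ 404

For margin E ≤ 1.8:
n ≥ (z* · σ / E)²
n ≥ (1.282 · 28.2 / 1.8)²
n ≥ 403.39

Minimum n = 404 (rounding up)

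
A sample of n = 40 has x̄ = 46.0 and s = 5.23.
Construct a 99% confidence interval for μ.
(43.76, 48.24)

t-interval (σ unknown):
df = n - 1 = 39
t* = 2.708 for 99% confidence

Margin of error = t* · s/√n = 2.708 · 5.23/√40 = 2.24

CI: (43.76, 48.24)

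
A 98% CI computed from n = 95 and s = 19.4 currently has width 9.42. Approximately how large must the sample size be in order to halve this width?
n ≈ 380

CI width ∝ 1/√n
To reduce width by factor 2, need √n to grow by 2 → need 2² = 4 times as many samples.

Current: n = 95, width = 9.42
New: n = 380, width ≈ 4.65

Width reduced by factor of 9.42/4.65 = 2.03.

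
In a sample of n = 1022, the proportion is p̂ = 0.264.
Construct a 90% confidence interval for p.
(0.241, 0.287)

Proportion CI:
SE = √(p̂(1-p̂)/n) = √(0.264 · 0.736 / 1022) = 0.01379

z* = 1.645
Margin = z* · SE = 1.645 · 0.01379 = 0.0227

CI: 0.264 ± 0.0227 = (0.241, 0.287)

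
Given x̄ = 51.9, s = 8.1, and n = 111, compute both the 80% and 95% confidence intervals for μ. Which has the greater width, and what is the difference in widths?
95% CI is wider by 1.07

df = 110
80% CI: t* = 1.289, (50.91, 52.89), width = 2 · t* · s/√n = 1.98
95% CI: t* = 1.982, (50.38, 53.42), width = 2 · t* · s/√n = 3.05

The 95% CI is wider by 3.05 - 1.98 = 1.07.
Higher confidence requires a wider interval.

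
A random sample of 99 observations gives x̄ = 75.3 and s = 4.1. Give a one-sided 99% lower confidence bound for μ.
μ ≥ 74.33

Lower bound (one-sided):
t* = 2.365 (one-sided for 99%)
Lower bound = x̄ - t* · s/√n = 75.3 - 2.365 · 4.1/√99 = 74.33

We are 99% confident that μ ≥ 74.33.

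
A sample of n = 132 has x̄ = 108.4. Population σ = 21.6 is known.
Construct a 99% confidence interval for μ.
(103.56, 113.24)

z-interval (σ known):
z* = 2.576 for 99% confidence

Margin of error = z* · σ/√n = 2.576 · 21.6/√132 = 4.84

CI: (108.4 - 4.84, 108.4 + 4.84) = (103.56, 113.24)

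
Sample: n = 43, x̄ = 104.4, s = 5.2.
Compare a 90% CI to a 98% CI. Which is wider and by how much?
98% CI is wider by 1.16

df = 42
90% CI: t* = 1.682, (103.07, 105.73), width = 2 · t* · s/√n = 2.67
98% CI: t* = 2.418, (102.48, 106.32), width = 2 · t* · s/√n = 3.83

The 98% CI is wider by 3.83 - 2.67 = 1.16.
Higher confidence requires a wider interval.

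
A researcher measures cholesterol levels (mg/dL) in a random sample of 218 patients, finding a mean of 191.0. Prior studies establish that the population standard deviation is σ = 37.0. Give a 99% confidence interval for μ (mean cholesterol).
(184.54, 197.46)

z-interval (σ known):
z* = 2.576 for 99% confidence

Margin of error = z* · σ/√n = 2.576 · 37.0/√218 = 6.46

CI: (191.0 - 6.46, 191.0 + 6.46) = (184.54, 197.46)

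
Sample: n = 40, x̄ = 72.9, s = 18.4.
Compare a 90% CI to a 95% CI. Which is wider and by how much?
95% CI is wider by 1.97

df = 39
90% CI: t* = 1.685, (68.00, 77.80), width = 2 · t* · s/√n = 9.80
95% CI: t* = 2.023, (67.01, 78.79), width = 2 · t* · s/√n = 11.77

The 95% CI is wider by 11.77 - 9.80 = 1.97.
Higher confidence requires a wider interval.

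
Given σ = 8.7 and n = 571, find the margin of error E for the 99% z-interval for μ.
Margin of error = 0.94

Margin of error = z* · σ/√n
= 2.576 · 8.7/√571
= 2.576 · 8.7/23.8956
= 0.94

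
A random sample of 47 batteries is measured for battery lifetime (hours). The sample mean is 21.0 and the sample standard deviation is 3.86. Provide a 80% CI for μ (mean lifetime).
(20.27, 21.73)

t-interval (σ unknown):
df = n - 1 = 46
t* = 1.300 for 80% confidence

Margin of error = t* · s/√n = 1.300 · 3.86/√47 = 0.73

CI: (20.27, 21.73)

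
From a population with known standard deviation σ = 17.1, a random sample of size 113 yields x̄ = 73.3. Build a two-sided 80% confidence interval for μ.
(71.24, 75.36)

z-interval (σ known):
z* = 1.282 for 80% confidence

Margin of error = z* · σ/√n = 1.282 · 17.1/√113 = 2.06

CI: (73.3 - 2.06, 73.3 + 2.06) = (71.24, 75.36)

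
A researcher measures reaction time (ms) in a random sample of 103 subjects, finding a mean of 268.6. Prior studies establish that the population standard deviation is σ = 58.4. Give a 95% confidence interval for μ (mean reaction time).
(257.32, 279.88)

z-interval (σ known):
z* = 1.960 for 95% confidence

Margin of error = z* · σ/√n = 1.960 · 58.4/√103 = 11.28

CI: (268.6 - 11.28, 268.6 + 11.28) = (257.32, 279.88)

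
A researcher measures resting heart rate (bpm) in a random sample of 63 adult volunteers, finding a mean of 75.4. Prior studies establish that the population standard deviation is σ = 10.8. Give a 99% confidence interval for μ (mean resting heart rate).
(71.89, 78.91)

z-interval (σ known):
z* = 2.576 for 99% confidence

Margin of error = z* · σ/√n = 2.576 · 10.8/√63 = 3.51

CI: (75.4 - 3.51, 75.4 + 3.51) = (71.89, 78.91)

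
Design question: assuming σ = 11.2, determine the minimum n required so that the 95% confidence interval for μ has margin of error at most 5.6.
n ≥ 16

For margin E ≤ 5.6:
n ≥ (z* · σ / E)²
n ≥ (1.960 · 11.2 / 5.6)²
n ≥ 15.37

Minimum n = 16 (rounding up)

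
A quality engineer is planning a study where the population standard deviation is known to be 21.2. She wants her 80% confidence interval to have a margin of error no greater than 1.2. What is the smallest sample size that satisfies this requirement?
n ≥ 513

For margin E ≤ 1.2:
n ≥ (z* · σ / E)²
n ≥ (1.282 · 21.2 / 1.2)²
n ≥ 512.96

Minimum n = 513 (rounding up)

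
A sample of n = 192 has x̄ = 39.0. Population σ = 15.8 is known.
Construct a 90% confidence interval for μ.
(37.12, 40.88)

z-interval (σ known):
z* = 1.645 for 90% confidence

Margin of error = z* · σ/√n = 1.645 · 15.8/√192 = 1.88

CI: (39.0 - 1.88, 39.0 + 1.88) = (37.12, 40.88)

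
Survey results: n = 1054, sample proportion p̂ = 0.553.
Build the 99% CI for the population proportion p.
(0.514, 0.592)

Proportion CI:
SE = √(p̂(1-p̂)/n) = √(0.553 · 0.447 / 1054) = 0.01531

z* = 2.576
Margin = z* · SE = 2.576 · 0.01531 = 0.0394

CI: 0.553 ± 0.0394 = (0.514, 0.592)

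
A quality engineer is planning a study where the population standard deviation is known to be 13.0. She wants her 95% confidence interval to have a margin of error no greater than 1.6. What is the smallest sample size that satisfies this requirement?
n ≥ 254

For margin E ≤ 1.6:
n ≥ (z* · σ / E)²
n ≥ (1.960 · 13.0 / 1.6)²
n ≥ 253.61

Minimum n = 254 (rounding up)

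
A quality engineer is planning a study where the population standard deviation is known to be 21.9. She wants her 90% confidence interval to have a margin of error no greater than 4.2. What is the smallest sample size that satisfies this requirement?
n ≥ 74

For margin E ≤ 4.2:
n ≥ (z* · σ / E)²
n ≥ (1.645 · 21.9 / 4.2)²
n ≥ 73.57

Minimum n = 74 (rounding up)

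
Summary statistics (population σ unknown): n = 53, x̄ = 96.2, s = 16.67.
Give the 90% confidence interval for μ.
(92.36, 100.04)

t-interval (σ unknown):
df = n - 1 = 52
t* = 1.675 for 90% confidence

Margin of error = t* · s/√n = 1.675 · 16.67/√53 = 3.84

CI: (92.36, 100.04)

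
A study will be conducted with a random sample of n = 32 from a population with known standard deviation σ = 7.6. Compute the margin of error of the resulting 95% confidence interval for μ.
Margin of error = 2.63

Margin of error = z* · σ/√n
= 1.960 · 7.6/√32
= 1.960 · 7.6/5.6569
= 2.63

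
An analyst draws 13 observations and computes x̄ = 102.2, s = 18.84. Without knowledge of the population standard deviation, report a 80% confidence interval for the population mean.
(95.11, 109.29)

t-interval (σ unknown):
df = n - 1 = 12
t* = 1.356 for 80% confidence

Margin of error = t* · s/√n = 1.356 · 18.84/√13 = 7.09

CI: (95.11, 109.29)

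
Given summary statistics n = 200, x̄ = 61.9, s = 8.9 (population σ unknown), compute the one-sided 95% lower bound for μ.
μ ≥ 60.86

Lower bound (one-sided):
t* = 1.653 (one-sided for 95%)
Lower bound = x̄ - t* · s/√n = 61.9 - 1.653 · 8.9/√200 = 60.86

We are 95% confident that μ ≥ 60.86.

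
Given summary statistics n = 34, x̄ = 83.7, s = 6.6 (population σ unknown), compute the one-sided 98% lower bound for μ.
μ ≥ 81.28

Lower bound (one-sided):
t* = 2.138 (one-sided for 98%)
Lower bound = x̄ - t* · s/√n = 83.7 - 2.138 · 6.6/√34 = 81.28

We are 98% confident that μ ≥ 81.28.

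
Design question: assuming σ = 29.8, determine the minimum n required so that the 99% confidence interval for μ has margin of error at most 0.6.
n ≥ 16369

For margin E ≤ 0.6:
n ≥ (z* · σ / E)²
n ≥ (2.576 · 29.8 / 0.6)²
n ≥ 16368.98

Minimum n = 16369 (rounding up)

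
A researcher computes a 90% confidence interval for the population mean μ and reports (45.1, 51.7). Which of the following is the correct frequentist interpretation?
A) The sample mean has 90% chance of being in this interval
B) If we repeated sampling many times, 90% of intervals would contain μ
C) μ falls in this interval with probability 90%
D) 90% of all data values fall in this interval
B

A) Wrong — x̄ is observed and sits in the interval by construction.
B) Correct — this is the frequentist long-run coverage interpretation.
C) Wrong — μ is fixed; the randomness lives in the interval, not in μ.
D) Wrong — a CI is about the parameter μ, not individual data values.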